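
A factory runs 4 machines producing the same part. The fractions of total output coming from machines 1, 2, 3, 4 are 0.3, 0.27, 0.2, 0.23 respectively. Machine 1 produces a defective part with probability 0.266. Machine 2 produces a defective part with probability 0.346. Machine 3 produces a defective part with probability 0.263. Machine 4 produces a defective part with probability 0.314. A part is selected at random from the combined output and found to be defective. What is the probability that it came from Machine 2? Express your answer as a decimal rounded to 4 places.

Tabulate prior·likelihood by source: [1] prior 0.3, lik 0.266, product 0.07980; [2] prior 0.27, lik 0.346, product 0.09342; [3] prior 0.2, lik 0.263, product 0.05260; [4] prior 0.23, lik 0.314, product 0.07222.
Normalizing constant = 0.29804; the posterior for Machine 2 is its product over the sum, 0.09342/0.29804 = 0.3134.

Posterior probability ≈ 0.3134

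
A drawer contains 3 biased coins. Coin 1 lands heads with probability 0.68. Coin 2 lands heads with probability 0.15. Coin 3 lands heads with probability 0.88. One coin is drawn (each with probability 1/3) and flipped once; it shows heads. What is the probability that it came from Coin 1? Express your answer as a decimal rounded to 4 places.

P(heads|C1) = 0.68; P(heads|C2) = 0.15; P(heads|C3) = 0.88.
Prior × likelihood for each source: 0.333333·0.68=0.2267, 0.333333·0.15=0.05000, 0.333333·0.88=0.2933. Summing gives P(heads) = 0.57000.
P(Coin 1 | heads) = 0.2267 / 0.57000 = 0.3977.

Posterior probability ≈ 0.3977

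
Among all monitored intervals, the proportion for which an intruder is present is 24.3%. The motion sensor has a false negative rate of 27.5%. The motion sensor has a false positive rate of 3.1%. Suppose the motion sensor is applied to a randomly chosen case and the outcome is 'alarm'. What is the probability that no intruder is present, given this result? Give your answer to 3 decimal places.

Let H be the event that an intruder is present. P(H) = 0.243, so P(¬H) = 0.757. With E the 'alarm' result, P(E|H) = 0.725 and P(E|¬H) = 0.031.
P(E) = 0.725·0.243 + 0.031·0.757 = 0.17617 + 0.023467 = 0.19964.
By Bayes' theorem, P(H|E) = 0.17617 / 0.19964 = 0.882. Hence P(¬H|E) = 1 − 0.882 = 0.118.

P(¬H | E) ≈ 0.118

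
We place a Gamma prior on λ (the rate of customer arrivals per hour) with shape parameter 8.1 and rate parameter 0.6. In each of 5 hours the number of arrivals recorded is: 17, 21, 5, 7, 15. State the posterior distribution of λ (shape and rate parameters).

Total count ∑xᵢ = 65 over n = 5 hours.
Gamma is conjugate to the Poisson likelihood: posterior is Gamma(shape = 8.1+65 = 73.1, rate = 0.6+5 = 5.6).

Posterior: Gamma(shape=73.1, rate=5.6)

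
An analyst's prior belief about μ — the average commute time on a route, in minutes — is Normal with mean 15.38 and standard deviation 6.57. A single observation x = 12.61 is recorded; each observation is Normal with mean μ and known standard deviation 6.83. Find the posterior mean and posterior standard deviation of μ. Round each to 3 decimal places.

Posterior mean ≈ 14.049; posterior SD ≈ 4.735

Prior precision 1/τ₀² = 1/6.57² = 0.0231670; data precision n/σ² = 1/6.83² = 0.0214367.
Posterior precision = 0.0231670 + 0.0214367 = 0.0446037, giving posterior SD = 1/√0.0446037 = 4.735.
Posterior mean = (0.0231670·15.38 + 0.0214367·12.61) / 0.0446037 = 14.049.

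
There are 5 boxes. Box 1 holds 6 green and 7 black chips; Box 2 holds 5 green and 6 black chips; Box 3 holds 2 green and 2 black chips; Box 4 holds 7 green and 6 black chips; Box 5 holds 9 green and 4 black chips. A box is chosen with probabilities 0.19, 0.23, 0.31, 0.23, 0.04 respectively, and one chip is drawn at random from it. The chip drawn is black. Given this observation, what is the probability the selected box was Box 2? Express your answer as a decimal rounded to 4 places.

P(black|Box 1) = 0.5385; P(black|Box 2) = 0.5455; P(black|Box 3) = 0.5; P(black|Box 4) = 0.4615; P(black|Box 5) = 0.3077.
Prior × likelihood for each source: 0.19·0.5385=0.1023, 0.23·0.5455=0.1255, 0.31·0.5=0.1550, 0.23·0.4615=0.1062, 0.04·0.3077=0.01231. Summing gives P(black) = 0.50122.
P(Box 2 | black) = 0.1255 / 0.50122 = 0.2503.

Posterior probability ≈ 0.2503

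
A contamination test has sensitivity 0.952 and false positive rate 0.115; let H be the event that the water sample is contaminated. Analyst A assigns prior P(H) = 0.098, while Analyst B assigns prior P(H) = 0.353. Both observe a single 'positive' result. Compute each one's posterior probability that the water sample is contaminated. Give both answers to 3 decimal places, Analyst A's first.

Analyst A: 0.474; Analyst B: 0.819

The likelihood ratio for a 'positive' result is 0.952/0.115 = 8.2783.
Analyst A: prior odds 0.098/0.902 = 0.10865; posterior odds 0.89941; posterior probability 0.474.
Analyst B: prior odds 0.353/0.647 = 0.54560; posterior odds 4.5166; posterior probability 0.819.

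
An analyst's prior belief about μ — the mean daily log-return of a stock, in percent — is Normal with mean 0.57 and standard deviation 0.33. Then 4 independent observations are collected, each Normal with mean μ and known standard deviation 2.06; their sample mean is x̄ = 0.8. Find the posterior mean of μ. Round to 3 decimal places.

Prior precision 1/τ₀² = 1/0.33² = 9.18274; data precision n/σ² = 4/2.06² = 0.942596.
Posterior precision = 9.18274 + 0.942596 = 10.1253.
Posterior mean = (9.18274·0.57 + 0.942596·0.8) / 10.1253 = 0.591.

Posterior mean ≈ 0.591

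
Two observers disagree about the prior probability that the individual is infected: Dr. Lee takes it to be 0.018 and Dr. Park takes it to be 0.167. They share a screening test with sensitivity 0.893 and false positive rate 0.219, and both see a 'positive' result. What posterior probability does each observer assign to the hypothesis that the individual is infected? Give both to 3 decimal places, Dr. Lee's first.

P('+'|H) = 0.893, P('+'|¬H) = 0.219.
Dr. Lee: numerator 0.893·0.018 = 0.016074; evidence = 0.016074+0.219·0.982 = 0.23113; posterior = 0.070.
Dr. Park: numerator 0.893·0.167 = 0.14913; evidence = 0.14913+0.219·0.833 = 0.33156; posterior = 0.450.

Dr. Lee: 0.070; Dr. Park: 0.450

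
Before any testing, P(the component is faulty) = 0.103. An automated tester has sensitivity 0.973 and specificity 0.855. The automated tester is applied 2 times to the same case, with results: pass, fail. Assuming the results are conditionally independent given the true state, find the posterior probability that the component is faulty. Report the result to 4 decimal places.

Let H be the event that the component is faulty; start with P(H) = 0.103. P('fail'|H) = 0.973, P('fail'|¬H) = 0.145.
Update on result 1 ('pass'): P(H) ← 0.027·0.1030 / (0.027·0.1030 + 0.855·0.8970) = 0.0027810/0.76972 = 0.0036.
Update on result 2 ('fail'): P(H) ← 0.973·0.0036 / (0.973·0.0036 + 0.145·0.9964) = 0.0035155/0.14799 = 0.0238.

Posterior P(H) ≈ 0.0238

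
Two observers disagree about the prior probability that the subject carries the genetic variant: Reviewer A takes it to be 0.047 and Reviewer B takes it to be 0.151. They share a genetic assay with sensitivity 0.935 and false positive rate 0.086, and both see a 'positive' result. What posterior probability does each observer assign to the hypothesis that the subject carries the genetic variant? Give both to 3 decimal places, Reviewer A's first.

The likelihood ratio for a 'positive' result is 0.935/0.086 = 10.872.
Reviewer A: prior odds 0.047/0.953 = 0.049318; posterior odds 0.53619; posterior probability 0.349.
Reviewer B: prior odds 0.151/0.849 = 0.17786; posterior odds 1.9337; posterior probability 0.659.

Reviewer A: 0.349; Reviewer B: 0.659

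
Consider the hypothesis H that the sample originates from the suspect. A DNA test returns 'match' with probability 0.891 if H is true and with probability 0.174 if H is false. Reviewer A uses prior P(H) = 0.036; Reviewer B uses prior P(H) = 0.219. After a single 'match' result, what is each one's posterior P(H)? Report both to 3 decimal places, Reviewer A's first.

Reviewer A: 0.161; Reviewer B: 0.589

The likelihood ratio for a 'match' result is 0.891/0.174 = 5.1207.
Reviewer A: prior odds 0.036/0.964 = 0.037344; posterior odds 0.19123; posterior probability 0.161.
Reviewer B: prior odds 0.219/0.781 = 0.28041; posterior odds 1.4359; posterior probability 0.589.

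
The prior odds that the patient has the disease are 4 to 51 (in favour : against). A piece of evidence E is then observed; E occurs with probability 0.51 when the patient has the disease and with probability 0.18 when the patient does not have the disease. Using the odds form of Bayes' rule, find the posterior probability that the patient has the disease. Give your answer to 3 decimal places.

Posterior probability ≈ 0.182

Prior odds = 4/51 = 0.078431. In log-odds, ln(0.078431) = -2.5455.
Add log likelihood ratio: ln(2.8333) = 1.0415.
Posterior log-odds = -1.5041, so posterior odds = exp(-1.5041) = 0.22222. Converting, P(H|E) = 0.22222/1.2222 = 0.182.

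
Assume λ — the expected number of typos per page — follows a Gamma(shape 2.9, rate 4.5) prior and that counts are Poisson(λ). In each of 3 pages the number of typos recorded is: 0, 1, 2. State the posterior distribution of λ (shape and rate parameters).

Total count ∑xᵢ = 3 over n = 3 pages.
Gamma is conjugate to the Poisson likelihood: posterior is Gamma(shape = 2.9+3 = 5.9, rate = 4.5+3 = 7.5).

Posterior: Gamma(shape=5.9, rate=7.5)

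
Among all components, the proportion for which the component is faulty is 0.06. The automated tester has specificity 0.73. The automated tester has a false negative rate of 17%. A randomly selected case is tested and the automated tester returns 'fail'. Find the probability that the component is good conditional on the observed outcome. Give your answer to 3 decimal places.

P(¬H | E) ≈ 0.836

Let H be the event that the component is faulty. P(H) = 0.06, so P(¬H) = 0.94. With E the 'fail' result, P(E|H) = 0.83 and P(E|¬H) = 0.27.
P(E) = 0.83·0.06 + 0.27·0.94 = 0.049800 + 0.25380 = 0.30360.
By Bayes' theorem, P(H|E) = 0.049800 / 0.30360 = 0.164. Hence P(¬H|E) = 1 − 0.164 = 0.836.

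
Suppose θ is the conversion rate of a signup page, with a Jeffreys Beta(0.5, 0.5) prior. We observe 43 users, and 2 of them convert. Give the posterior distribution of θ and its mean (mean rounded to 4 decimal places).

Posterior: Beta(2.5, 41.5); mean ≈ 0.0568

The binomial likelihood is conjugate to the Beta prior: with 2 successes and 41 failures, the posterior is Beta(0.5+2, 0.5+41) = Beta(2.5, 41.5).
E[θ | data] = 2.5/(2.5+41.5) = 0.0568.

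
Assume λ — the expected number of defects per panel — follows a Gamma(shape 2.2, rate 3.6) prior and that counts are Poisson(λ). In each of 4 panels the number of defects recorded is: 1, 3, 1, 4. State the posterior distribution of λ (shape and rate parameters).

Posterior: Gamma(shape=11.2, rate=7.6)

The Poisson likelihood adds the total count to the shape and the number of exposure periods to the rate. Here ∑xᵢ = 9 and n = 4, so shape 2.2→11.2 and rate 3.6→7.6.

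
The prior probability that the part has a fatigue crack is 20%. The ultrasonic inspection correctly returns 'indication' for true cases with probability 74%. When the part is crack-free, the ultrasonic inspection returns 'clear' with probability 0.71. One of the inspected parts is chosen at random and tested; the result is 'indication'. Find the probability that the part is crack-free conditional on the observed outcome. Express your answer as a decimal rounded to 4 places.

Let H be the event that the part has a fatigue crack. P(H) = 0.2, so P(¬H) = 0.8. With E the 'indication' result, P(E|H) = 0.74 and P(E|¬H) = 0.29.
P(E) = 0.74·0.2 + 0.29·0.8 = 0.14800 + 0.23200 = 0.38000.
By Bayes' theorem, P(H|E) = 0.14800 / 0.38000 = 0.3895. Hence P(¬H|E) = 1 − 0.3895 = 0.6105.

P(¬H | E) ≈ 0.6105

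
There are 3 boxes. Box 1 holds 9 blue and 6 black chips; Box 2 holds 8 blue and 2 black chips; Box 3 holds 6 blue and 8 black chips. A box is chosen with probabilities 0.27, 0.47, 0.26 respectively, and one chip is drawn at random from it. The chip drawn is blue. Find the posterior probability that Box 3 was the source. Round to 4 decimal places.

Tabulate prior·likelihood by source: [1] prior 0.27, lik 0.6, product 0.1620; [2] prior 0.47, lik 0.8, product 0.3760; [3] prior 0.26, lik 0.4286, product 0.1114.
Normalizing constant = 0.64943; the posterior for Box 3 is its product over the sum, 0.1114/0.64943 = 0.1716.

Posterior probability ≈ 0.1716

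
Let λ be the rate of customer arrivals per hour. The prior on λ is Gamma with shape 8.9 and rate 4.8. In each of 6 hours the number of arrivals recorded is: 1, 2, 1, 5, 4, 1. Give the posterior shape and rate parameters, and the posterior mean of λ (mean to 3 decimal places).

Posterior: Gamma(shape=22.9, rate=10.8); mean ≈ 2.120

Total count ∑xᵢ = 14 over n = 6 hours.
Gamma is conjugate to the Poisson likelihood: posterior is Gamma(shape = 8.9+14 = 22.9, rate = 4.8+6 = 10.8).
Posterior mean = shape/rate = 22.9/10.8 = 2.120.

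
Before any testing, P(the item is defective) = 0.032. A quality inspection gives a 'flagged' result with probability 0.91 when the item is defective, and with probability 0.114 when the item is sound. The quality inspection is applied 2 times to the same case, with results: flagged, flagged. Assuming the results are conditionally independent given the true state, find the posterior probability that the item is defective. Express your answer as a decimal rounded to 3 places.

With H the event that the item is defective, the joint likelihood of the observed sequence is P(data|H) = 0.91·0.91 = 0.82810 and P(data|¬H) = 0.114·0.114 = 0.012996.
Bayes: P(H|data) = 0.032·0.82810 / (0.032·0.82810 + 0.968·0.012996) = 0.026499/0.039079 = 0.6781.

Posterior P(H) ≈ 0.678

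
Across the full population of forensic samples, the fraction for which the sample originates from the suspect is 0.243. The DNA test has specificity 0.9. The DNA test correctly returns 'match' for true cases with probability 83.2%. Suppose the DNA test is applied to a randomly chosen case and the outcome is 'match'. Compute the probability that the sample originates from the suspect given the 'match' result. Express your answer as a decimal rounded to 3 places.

Let H be the event that the sample originates from the suspect. P(H) = 0.243, so P(¬H) = 0.757. With E the 'match' result, P(E|H) = 0.832 and P(E|¬H) = 0.1.
P(E) = 0.832·0.243 + 0.1·0.757 = 0.20218 + 0.075700 = 0.27788.
By Bayes' theorem, P(H|E) = 0.20218 / 0.27788 = 0.728.

P(H | E) ≈ 0.728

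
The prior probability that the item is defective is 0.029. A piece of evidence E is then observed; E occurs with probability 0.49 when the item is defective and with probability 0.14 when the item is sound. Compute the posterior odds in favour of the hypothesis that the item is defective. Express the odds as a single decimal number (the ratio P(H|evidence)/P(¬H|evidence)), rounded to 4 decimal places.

Posterior odds ≈ 0.1045

Prior odds = 0.029/(1−0.029) = 0.029866. In log-odds, ln(0.029866) = -3.5110.
Add log likelihood ratio: ln(3.5000) = 1.2528.
Posterior log-odds = -2.2583, so posterior odds = exp(-2.2583) = 0.10453.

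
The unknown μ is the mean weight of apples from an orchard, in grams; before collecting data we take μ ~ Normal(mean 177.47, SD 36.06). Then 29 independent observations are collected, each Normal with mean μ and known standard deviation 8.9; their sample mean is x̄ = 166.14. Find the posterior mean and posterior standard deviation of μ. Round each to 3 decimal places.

Posterior mean ≈ 166.164; posterior SD ≈ 1.651

With known σ, the Normal prior is conjugate. Weight on the data is w = (n/σ²)/(n/σ² + 1/τ₀²) = 0.366115/(0.366115+0.00076904) = 0.99790.
Posterior mean = w·x̄ + (1−w)·μ₀ = 0.99790·166.14 + 0.0020961·177.47 = 166.164. Posterior variance = 1/(0.366115+0.00076904) = 2.72565, so SD = 1.651.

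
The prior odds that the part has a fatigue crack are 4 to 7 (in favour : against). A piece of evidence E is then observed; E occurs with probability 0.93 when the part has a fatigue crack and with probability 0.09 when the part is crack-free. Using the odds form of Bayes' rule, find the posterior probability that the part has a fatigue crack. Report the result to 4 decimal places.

Posterior probability ≈ 0.8552

Prior odds = 4/7 = 0.57143. In log-odds, ln(0.57143) = -0.55962.
Add log likelihood ratio: ln(10.333) = 2.3354.
Posterior log-odds = 1.7758, so posterior odds = exp(1.7758) = 5.9048. Converting, P(H|E) = 5.9048/6.9048 = 0.8552.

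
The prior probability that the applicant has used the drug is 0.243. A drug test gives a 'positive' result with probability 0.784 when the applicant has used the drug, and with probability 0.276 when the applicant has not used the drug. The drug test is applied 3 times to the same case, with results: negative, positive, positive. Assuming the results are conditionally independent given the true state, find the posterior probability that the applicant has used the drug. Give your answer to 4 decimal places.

With H the event that the applicant has used the drug, the joint likelihood of the observed sequence is P(data|H) = 0.216·0.784·0.784 = 0.13277 and P(data|¬H) = 0.724·0.276·0.276 = 0.055151.
Bayes: P(H|data) = 0.243·0.13277 / (0.243·0.13277 + 0.757·0.055151) = 0.032262/0.074012 = 0.4359.

Posterior P(H) ≈ 0.4359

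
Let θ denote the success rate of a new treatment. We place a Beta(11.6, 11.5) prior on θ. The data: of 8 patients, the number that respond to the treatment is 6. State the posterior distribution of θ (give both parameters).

The binomial likelihood is conjugate to the Beta prior: with 6 successes and 2 failures, the posterior is Beta(11.6+6, 11.5+2) = Beta(17.6, 13.5).

Posterior: Beta(17.6, 13.5)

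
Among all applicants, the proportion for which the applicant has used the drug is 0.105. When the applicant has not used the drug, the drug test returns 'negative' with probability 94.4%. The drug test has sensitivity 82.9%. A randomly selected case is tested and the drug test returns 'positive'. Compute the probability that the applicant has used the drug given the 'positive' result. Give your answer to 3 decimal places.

Let H be the event that the applicant has used the drug. P(H) = 0.105, so P(¬H) = 0.895. With E the 'positive' result, P(E|H) = 0.829 and P(E|¬H) = 0.056.
P(E) = 0.829·0.105 + 0.056·0.895 = 0.087045 + 0.050120 = 0.13717.
By Bayes' theorem, P(H|E) = 0.087045 / 0.13717 = 0.635.

P(H | E) ≈ 0.635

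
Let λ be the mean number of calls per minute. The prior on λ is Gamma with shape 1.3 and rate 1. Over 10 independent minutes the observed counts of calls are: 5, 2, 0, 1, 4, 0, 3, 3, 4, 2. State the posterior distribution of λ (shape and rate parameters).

Total count ∑xᵢ = 24 over n = 10 minutes.
Gamma is conjugate to the Poisson likelihood: posterior is Gamma(shape = 1.3+24 = 25.3, rate = 1+10 = 11).

Posterior: Gamma(shape=25.3, rate=11)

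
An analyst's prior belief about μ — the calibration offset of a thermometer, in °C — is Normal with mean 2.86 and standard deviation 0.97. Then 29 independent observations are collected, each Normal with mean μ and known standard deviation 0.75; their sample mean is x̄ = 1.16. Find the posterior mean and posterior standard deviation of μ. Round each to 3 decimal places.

Posterior mean ≈ 1.194; posterior SD ≈ 0.138

With known σ, the Normal prior is conjugate. Weight on the data is w = (n/σ²)/(n/σ² + 1/τ₀²) = 51.5556/(51.5556+1.06281) = 0.97980.
Posterior mean = w·x̄ + (1−w)·μ₀ = 0.97980·1.16 + 0.020199·2.86 = 1.194. Posterior variance = 1/(51.5556+1.06281) = 0.0190048, so SD = 0.138.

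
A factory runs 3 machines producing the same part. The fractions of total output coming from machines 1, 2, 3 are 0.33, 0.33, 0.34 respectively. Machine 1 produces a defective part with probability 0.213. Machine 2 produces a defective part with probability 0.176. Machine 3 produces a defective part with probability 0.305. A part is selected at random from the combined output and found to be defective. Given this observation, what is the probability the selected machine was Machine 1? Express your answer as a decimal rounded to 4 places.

P(defective|M1) = 0.213; P(defective|M2) = 0.176; P(defective|M3) = 0.305.
Prior × likelihood for each source: 0.33·0.213=0.07029, 0.33·0.176=0.05808, 0.34·0.305=0.1037. Summing gives P(defective) = 0.23207.
P(Machine 1 | defective) = 0.07029 / 0.23207 = 0.3029.

Posterior probability ≈ 0.3029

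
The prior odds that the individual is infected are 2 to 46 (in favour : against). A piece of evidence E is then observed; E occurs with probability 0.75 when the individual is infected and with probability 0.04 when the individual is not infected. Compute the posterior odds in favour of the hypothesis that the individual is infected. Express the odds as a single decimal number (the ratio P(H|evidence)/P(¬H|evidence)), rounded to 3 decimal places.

Prior odds = 2/46 = 0.043478.
Likelihood ratio for E = 0.75/0.04 = 18.750.
Posterior odds = prior odds × LR = 0.81522.

Posterior odds ≈ 0.815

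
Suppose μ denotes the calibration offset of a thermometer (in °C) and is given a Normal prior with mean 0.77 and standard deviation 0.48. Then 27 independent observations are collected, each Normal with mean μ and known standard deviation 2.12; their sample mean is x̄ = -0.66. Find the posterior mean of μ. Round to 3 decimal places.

Posterior mean ≈ -0.060

Prior precision 1/τ₀² = 1/0.48² = 4.34028; data precision n/σ² = 27/2.12² = 6.00748.
Posterior precision = 4.34028 + 6.00748 = 10.3478.
Posterior mean = (4.34028·0.77 + 6.00748·-0.66) / 10.3478 = -0.060.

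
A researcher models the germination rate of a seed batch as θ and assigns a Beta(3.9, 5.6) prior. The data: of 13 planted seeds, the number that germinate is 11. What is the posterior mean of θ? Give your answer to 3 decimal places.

The binomial likelihood is conjugate to the Beta prior: with 11 successes and 2 failures, the posterior is Beta(3.9+11, 5.6+2) = Beta(14.9, 7.6).
Posterior mean = α/(α+β) = 14.9/22.5 = 0.662.

Posterior mean ≈ 0.662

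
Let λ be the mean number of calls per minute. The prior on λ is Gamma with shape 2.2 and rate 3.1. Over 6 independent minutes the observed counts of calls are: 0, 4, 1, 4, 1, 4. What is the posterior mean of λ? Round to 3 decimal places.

The Poisson likelihood adds the total count to the shape and the number of exposure periods to the rate. Here ∑xᵢ = 14 and n = 6, so shape 2.2→16.2 and rate 3.1→9.1.
E[λ | data] = 16.2/9.1 = 1.780.

Posterior mean ≈ 1.780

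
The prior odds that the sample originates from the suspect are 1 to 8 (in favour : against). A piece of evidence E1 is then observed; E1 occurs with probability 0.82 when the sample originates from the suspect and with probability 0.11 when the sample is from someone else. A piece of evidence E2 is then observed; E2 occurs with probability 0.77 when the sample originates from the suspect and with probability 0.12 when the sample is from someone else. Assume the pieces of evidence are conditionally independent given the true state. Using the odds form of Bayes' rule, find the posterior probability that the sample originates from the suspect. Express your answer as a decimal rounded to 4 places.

Prior odds = 1/8 = 0.12500.
Likelihood ratio for E1 = 0.82/0.11 = 7.4545.
Likelihood ratio for E2 = 0.77/0.12 = 6.4167.
Posterior odds = prior odds × LR₁ × LR₂ = 5.9792.
Posterior probability = odds/(1+odds) = 5.9792/6.9792 = 0.8567.

Posterior probability ≈ 0.8567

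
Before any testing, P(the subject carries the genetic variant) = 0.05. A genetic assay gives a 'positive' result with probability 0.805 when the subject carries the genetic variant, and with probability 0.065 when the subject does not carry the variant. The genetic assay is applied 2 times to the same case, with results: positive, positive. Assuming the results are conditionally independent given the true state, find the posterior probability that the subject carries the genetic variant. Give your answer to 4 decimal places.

Posterior P(H) ≈ 0.8898

With H the event that the subject carries the genetic variant, the joint likelihood of the observed sequence is P(data|H) = 0.805·0.805 = 0.64803 and P(data|¬H) = 0.065·0.065 = 0.0042250.
Bayes: P(H|data) = 0.05·0.64803 / (0.05·0.64803 + 0.95·0.0042250) = 0.032401/0.036415 = 0.8898.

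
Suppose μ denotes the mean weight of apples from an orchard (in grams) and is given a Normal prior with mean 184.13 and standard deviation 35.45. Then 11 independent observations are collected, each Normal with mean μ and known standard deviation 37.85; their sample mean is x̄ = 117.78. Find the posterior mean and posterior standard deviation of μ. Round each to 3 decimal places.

With known σ, the Normal prior is conjugate. Weight on the data is w = (n/σ²)/(n/σ² + 1/τ₀²) = 0.00767823/(0.00767823+0.00079573) = 0.90610.
Posterior mean = w·x̄ + (1−w)·μ₀ = 0.90610·117.78 + 0.093903·184.13 = 124.010. Posterior variance = 1/(0.00767823+0.00079573) = 118.009, so SD = 10.863.

Posterior mean ≈ 124.010; posterior SD ≈ 10.863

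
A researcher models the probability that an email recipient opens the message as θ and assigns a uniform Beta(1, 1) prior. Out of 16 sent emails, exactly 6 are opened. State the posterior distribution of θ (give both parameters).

Observing 6 successes and 10 failures updates Beta(1, 1) by adding the success and failure counts to the two shape parameters: α = 1+6 = 7, β = 1+10 = 11.

Posterior: Beta(7, 11)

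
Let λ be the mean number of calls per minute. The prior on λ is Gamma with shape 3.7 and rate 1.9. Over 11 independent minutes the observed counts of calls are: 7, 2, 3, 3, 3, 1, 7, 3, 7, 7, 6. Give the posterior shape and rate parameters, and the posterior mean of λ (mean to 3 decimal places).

The Poisson likelihood adds the total count to the shape and the number of exposure periods to the rate. Here ∑xᵢ = 49 and n = 11, so shape 3.7→52.7 and rate 1.9→12.9.
E[λ | data] = 52.7/12.9 = 4.085.

Posterior: Gamma(shape=52.7, rate=12.9); mean ≈ 4.085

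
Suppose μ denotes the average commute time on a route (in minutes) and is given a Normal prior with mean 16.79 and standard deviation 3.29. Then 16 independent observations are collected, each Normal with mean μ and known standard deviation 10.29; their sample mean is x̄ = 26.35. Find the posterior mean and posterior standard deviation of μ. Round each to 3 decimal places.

Prior precision 1/τ₀² = 1/3.29² = 0.0923864; data precision n/σ² = 16/10.29² = 0.151109.
Posterior precision = 0.0923864 + 0.151109 = 0.243495, giving posterior SD = 1/√0.243495 = 2.027.
Posterior mean = (0.0923864·16.79 + 0.151109·26.35) / 0.243495 = 22.723.

Posterior mean ≈ 22.723; posterior SD ≈ 2.027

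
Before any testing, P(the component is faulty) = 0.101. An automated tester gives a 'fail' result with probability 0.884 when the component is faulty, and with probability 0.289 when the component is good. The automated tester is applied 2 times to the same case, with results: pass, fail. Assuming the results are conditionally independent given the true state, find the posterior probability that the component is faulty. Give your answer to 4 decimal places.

With H the event that the component is faulty, the joint likelihood of the observed sequence is P(data|H) = 0.116·0.884 = 0.10254 and P(data|¬H) = 0.711·0.289 = 0.20548.
Bayes: P(H|data) = 0.101·0.10254 / (0.101·0.10254 + 0.899·0.20548) = 0.010357/0.19508 = 0.0531.

Posterior P(H) ≈ 0.0531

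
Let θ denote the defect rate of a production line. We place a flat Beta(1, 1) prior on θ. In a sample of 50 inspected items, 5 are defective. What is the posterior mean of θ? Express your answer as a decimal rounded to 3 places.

The binomial likelihood is conjugate to the Beta prior: with 5 successes and 45 failures, the posterior is Beta(1+5, 1+45) = Beta(6, 46).
Posterior mean = α/(α+β) = 6/52 = 0.115.

Posterior mean ≈ 0.115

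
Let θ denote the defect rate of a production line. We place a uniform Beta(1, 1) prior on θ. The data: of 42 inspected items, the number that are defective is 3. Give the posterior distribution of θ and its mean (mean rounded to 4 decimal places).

Posterior: Beta(4, 40); mean ≈ 0.0909

Observing 3 successes and 39 failures updates Beta(1, 1) by adding the success and failure counts to the two shape parameters: α = 1+3 = 4, β = 1+39 = 40.
Posterior mean = α/(α+β) = 4/44 = 0.0909.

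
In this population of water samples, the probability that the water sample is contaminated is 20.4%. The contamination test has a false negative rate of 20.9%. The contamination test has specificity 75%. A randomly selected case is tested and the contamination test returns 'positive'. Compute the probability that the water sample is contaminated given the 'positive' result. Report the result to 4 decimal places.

Let H be the event that the water sample is contaminated. P(H) = 0.204, so P(¬H) = 0.796. With E the 'positive' result, P(E|H) = 0.791 and P(E|¬H) = 0.25.
P(E) = 0.791·0.204 + 0.25·0.796 = 0.16136 + 0.19900 = 0.36036.
By Bayes' theorem, P(H|E) = 0.16136 / 0.36036 = 0.4478.

P(H | E) ≈ 0.4478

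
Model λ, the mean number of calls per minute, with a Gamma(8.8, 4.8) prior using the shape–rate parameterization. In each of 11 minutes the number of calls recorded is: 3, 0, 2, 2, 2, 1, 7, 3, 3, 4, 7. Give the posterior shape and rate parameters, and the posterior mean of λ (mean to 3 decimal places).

Total count ∑xᵢ = 34 over n = 11 minutes.
Gamma is conjugate to the Poisson likelihood: posterior is Gamma(shape = 8.8+34 = 42.8, rate = 4.8+11 = 15.8).
Posterior mean = shape/rate = 42.8/15.8 = 2.709.

Posterior: Gamma(shape=42.8, rate=15.8); mean ≈ 2.709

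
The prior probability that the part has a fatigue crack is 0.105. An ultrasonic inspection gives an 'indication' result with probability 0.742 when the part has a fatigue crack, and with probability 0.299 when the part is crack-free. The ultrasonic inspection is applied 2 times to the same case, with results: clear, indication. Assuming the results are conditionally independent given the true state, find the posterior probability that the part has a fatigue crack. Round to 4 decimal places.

Posterior P(H) ≈ 0.0968

With H the event that the part has a fatigue crack, the joint likelihood of the observed sequence is P(data|H) = 0.258·0.742 = 0.19144 and P(data|¬H) = 0.701·0.299 = 0.20960.
Bayes: P(H|data) = 0.105·0.19144 / (0.105·0.19144 + 0.895·0.20960) = 0.020101/0.20769 = 0.0968.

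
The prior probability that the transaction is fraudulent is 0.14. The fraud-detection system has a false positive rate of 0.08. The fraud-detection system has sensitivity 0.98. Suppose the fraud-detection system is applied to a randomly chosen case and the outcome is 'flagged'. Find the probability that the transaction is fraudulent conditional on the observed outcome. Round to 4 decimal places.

Write H for 'the transaction is fraudulent'. Prior odds H:¬H = 0.14/0.86 = 0.16279. For the 'flagged' outcome, the likelihood ratio is 0.98/0.08 = 12.250.
Posterior odds = 0.16279 × 12.250 = 1.9942, so P(H|E) = 1.9942/(1+1.9942) = 0.6660.

P(H | E) ≈ 0.6660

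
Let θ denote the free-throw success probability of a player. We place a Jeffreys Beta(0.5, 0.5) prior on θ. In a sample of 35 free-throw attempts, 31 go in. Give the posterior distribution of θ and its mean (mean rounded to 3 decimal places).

Posterior: Beta(31.5, 4.5); mean ≈ 0.875

The binomial likelihood is conjugate to the Beta prior: with 31 successes and 4 failures, the posterior is Beta(0.5+31, 0.5+4) = Beta(31.5, 4.5).
E[θ | data] = 31.5/(31.5+4.5) = 0.875.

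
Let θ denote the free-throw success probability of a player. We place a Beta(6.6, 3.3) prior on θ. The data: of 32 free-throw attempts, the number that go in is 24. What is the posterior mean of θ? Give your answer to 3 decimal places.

The binomial likelihood is conjugate to the Beta prior: with 24 successes and 8 failures, the posterior is Beta(6.6+24, 3.3+8) = Beta(30.6, 11.3).
Posterior mean = α/(α+β) = 30.6/41.9 = 0.730.

Posterior mean ≈ 0.730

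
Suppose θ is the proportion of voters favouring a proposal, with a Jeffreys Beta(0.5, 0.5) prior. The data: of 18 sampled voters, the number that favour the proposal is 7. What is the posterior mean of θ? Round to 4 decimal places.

Posterior mean ≈ 0.3947

The binomial likelihood is conjugate to the Beta prior: with 7 successes and 11 failures, the posterior is Beta(0.5+7, 0.5+11) = Beta(7.5, 11.5).
E[θ | data] = 7.5/(7.5+11.5) = 0.3947.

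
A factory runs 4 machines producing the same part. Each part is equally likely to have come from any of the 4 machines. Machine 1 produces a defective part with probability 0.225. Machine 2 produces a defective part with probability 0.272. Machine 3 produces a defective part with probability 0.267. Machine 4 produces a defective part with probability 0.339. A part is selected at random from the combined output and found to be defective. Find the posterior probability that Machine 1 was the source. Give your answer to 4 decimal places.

P(defective|M1) = 0.225; P(defective|M2) = 0.272; P(defective|M3) = 0.267; P(defective|M4) = 0.339.
Prior × likelihood for each source: 0.25·0.225=0.05625, 0.25·0.272=0.06800, 0.25·0.267=0.06675, 0.25·0.339=0.08475. Summing gives P(defective) = 0.27575.
P(Machine 1 | defective) = 0.05625 / 0.27575 = 0.2040.

Posterior probability ≈ 0.2040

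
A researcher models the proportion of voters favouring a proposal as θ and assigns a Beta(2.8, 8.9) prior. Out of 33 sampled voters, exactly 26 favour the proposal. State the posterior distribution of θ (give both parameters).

Posterior: Beta(28.8, 15.9)

Observing 26 successes and 7 failures updates Beta(2.8, 8.9) by adding the success and failure counts to the two shape parameters: α = 2.8+26 = 28.8, β = 8.9+7 = 15.9.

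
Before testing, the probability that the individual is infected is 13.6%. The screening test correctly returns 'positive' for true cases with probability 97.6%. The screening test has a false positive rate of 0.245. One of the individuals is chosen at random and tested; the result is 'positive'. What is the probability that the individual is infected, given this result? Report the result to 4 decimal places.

P(H | E) ≈ 0.3854

Write H for 'the individual is infected'. Prior odds H:¬H = 0.136/0.864 = 0.15741. For the 'positive' outcome, the likelihood ratio is 0.976/0.245 = 3.9837.
Posterior odds = 0.15741 × 3.9837 = 0.62706, so P(H|E) = 0.62706/(1+0.62706) = 0.3854.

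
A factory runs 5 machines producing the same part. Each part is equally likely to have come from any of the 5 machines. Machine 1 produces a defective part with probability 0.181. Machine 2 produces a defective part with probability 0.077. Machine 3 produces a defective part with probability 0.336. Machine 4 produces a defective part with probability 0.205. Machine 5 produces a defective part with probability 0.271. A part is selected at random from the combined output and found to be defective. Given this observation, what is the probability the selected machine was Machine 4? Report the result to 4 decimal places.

P(defective|M1) = 0.181; P(defective|M2) = 0.077; P(defective|M3) = 0.336; P(defective|M4) = 0.205; P(defective|M5) = 0.271.
Prior × likelihood for each source: 0.2·0.181=0.03620, 0.2·0.077=0.01540, 0.2·0.336=0.06720, 0.2·0.205=0.04100, 0.2·0.271=0.05420. Summing gives P(defective) = 0.21400.
P(Machine 4 | defective) = 0.04100 / 0.21400 = 0.1916.

Posterior probability ≈ 0.1916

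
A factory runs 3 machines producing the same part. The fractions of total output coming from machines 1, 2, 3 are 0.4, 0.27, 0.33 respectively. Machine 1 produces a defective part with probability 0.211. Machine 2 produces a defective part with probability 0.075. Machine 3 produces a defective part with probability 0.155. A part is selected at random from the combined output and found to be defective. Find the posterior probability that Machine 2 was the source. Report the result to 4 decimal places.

Posterior probability ≈ 0.1300

P(defective|M1) = 0.211; P(defective|M2) = 0.075; P(defective|M3) = 0.155.
Prior × likelihood for each source: 0.4·0.211=0.08440, 0.27·0.075=0.02025, 0.33·0.155=0.05115. Summing gives P(defective) = 0.15580.
P(Machine 2 | defective) = 0.02025 / 0.15580 = 0.1300.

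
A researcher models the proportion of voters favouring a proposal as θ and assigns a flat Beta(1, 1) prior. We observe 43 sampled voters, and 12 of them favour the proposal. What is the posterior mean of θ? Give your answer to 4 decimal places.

The binomial likelihood is conjugate to the Beta prior: with 12 successes and 31 failures, the posterior is Beta(1+12, 1+31) = Beta(13, 32).
E[θ | data] = 13/(13+32) = 0.2889.

Posterior mean ≈ 0.2889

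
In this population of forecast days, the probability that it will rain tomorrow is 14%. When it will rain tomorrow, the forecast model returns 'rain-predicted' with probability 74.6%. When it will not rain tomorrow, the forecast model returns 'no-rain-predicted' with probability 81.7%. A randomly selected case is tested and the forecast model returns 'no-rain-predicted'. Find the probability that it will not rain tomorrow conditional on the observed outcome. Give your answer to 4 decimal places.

P(¬H | E) ≈ 0.9518

Write H for 'it will rain tomorrow'. Prior odds H:¬H = 0.14/0.86 = 0.16279. For the 'no-rain-predicted' outcome, the likelihood ratio is 0.254/0.817 = 0.31089.
Posterior odds = 0.16279 × 0.31089 = 0.050611, so P(H|E) = 0.050611/(1+0.050611) = 0.0482. Then P(¬H|E) = 1 − 0.0482 = 0.9518.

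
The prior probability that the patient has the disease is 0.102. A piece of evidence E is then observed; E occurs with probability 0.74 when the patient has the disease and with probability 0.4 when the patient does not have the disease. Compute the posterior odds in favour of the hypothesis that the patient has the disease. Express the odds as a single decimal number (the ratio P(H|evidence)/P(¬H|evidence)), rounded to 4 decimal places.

Posterior odds ≈ 0.2101

Prior odds = 0.102/(1−0.102) = 0.11359. In log-odds, ln(0.11359) = -2.1752.
Add log likelihood ratio: ln(1.8500) = 0.61519.
Posterior log-odds = -1.5600, so posterior odds = exp(-1.5600) = 0.21013.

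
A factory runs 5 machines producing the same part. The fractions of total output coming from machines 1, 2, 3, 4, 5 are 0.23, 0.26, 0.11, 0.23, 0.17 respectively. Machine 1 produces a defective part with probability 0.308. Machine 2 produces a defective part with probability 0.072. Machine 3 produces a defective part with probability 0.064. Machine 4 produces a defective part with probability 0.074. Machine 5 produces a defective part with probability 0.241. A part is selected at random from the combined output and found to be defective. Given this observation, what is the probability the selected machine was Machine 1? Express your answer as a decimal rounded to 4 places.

Tabulate prior·likelihood by source: [1] prior 0.23, lik 0.308, product 0.07084; [2] prior 0.26, lik 0.072, product 0.01872; [3] prior 0.11, lik 0.064, product 0.007040; [4] prior 0.23, lik 0.074, product 0.01702; [5] prior 0.17, lik 0.241, product 0.04097.
Normalizing constant = 0.15459; the posterior for Machine 1 is its product over the sum, 0.07084/0.15459 = 0.4582.

Posterior probability ≈ 0.4582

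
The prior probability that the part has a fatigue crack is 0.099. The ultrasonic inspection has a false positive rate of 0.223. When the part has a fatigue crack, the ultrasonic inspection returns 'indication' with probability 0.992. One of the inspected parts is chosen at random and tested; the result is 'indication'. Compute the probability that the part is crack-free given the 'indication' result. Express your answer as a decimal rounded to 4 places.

Write H for 'the part has a fatigue crack'. Prior odds H:¬H = 0.099/0.901 = 0.10988. For the 'indication' outcome, the likelihood ratio is 0.992/0.223 = 4.4484.
Posterior odds = 0.10988 × 4.4484 = 0.48878, so P(H|E) = 0.48878/(1+0.48878) = 0.3283. Then P(¬H|E) = 1 − 0.3283 = 0.6717.

P(¬H | E) ≈ 0.6717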